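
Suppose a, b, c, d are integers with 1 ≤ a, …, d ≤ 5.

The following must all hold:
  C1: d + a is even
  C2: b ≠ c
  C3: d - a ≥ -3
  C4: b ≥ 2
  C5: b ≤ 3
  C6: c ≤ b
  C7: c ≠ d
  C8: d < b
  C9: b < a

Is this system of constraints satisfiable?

Satisfiable

Take a = 4, b = 3, c = 1, d = 2. Then constraint 1: d + a = 6 is even; constraint 3: d - a = -2, and every other listed constraint is also met.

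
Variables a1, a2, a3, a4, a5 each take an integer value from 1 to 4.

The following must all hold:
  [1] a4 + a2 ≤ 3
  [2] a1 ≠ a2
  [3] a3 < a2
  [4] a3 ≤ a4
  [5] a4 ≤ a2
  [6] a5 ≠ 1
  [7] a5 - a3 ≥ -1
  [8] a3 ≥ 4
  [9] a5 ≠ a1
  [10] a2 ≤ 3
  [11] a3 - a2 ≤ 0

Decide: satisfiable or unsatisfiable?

Unsatisfiable

From constraints 4 and 8: a4 ≥ a3 and a3 ≥ 4, so a4 ≥ 4. From constraints 5 and 10: a4 ≤ a2 and a2 ≤ 3, so a4 ≤ 3. But 3 < 4, so no value of a4 works.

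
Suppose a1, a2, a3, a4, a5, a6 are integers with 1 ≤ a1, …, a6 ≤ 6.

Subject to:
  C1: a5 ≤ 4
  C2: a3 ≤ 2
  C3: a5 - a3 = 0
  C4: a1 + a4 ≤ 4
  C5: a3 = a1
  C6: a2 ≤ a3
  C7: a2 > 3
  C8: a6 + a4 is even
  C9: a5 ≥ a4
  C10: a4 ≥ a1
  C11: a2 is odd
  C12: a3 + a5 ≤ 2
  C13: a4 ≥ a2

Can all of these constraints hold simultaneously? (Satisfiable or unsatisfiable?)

From constraint 7: a2 ≥ 4. From constraints 2 and 6: a2 ≤ a3 and a3 ≤ 2, so a2 ≤ 2. But 2 < 4, so no value of a2 works.

Unsatisfiable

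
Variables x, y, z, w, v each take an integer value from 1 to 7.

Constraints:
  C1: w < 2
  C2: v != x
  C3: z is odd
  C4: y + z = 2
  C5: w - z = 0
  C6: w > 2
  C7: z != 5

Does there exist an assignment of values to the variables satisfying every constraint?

From constraint 6: w ≥ 3. From constraint 1: w ≤ 1. But 1 < 3, so no value of w works.

Unsatisfiable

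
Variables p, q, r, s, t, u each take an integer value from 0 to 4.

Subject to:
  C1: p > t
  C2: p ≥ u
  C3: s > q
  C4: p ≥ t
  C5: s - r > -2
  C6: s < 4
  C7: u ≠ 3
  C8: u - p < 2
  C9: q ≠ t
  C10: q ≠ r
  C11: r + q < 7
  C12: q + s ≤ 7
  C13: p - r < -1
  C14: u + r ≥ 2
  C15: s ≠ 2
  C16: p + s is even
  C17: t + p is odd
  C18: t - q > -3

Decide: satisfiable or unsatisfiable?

One satisfying assignment is p = 1, q = 2, r = 3, s = 3, t = 0, u = 1.
For the less obvious constraints — constraint 5: s - r = 0; constraint 8: u - p = 0; constraint 11: r + q = 5 — and the others hold by inspection.

Satisfiable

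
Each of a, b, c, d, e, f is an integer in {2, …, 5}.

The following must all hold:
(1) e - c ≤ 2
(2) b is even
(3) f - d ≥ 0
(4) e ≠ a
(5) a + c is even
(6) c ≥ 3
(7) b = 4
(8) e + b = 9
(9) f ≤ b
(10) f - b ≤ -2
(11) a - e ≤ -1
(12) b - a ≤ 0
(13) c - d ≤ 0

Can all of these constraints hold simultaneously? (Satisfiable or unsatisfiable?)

Constraints 1, 3, 10, 11, 12, and 13 give d − c ≥ 0, c − e ≥ -2, e − a ≥ 1, a − b ≥ 0, b − f ≥ 2, f − d ≥ 0.
Adding all 6 inequalities: the left sides telescope to 0, and the right sides sum to 0 + (-2) + 1 + 0 + 2 + 0 = 1. So 0 ≥ 1, which is false.

Unsatisfiable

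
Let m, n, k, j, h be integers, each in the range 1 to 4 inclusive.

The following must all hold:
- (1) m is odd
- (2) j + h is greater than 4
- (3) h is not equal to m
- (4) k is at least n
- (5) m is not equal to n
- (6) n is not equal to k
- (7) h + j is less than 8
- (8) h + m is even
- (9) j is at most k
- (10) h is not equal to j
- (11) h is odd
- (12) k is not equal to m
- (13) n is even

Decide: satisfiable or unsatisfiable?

Satisfiable

Take m = 1, n = 2, k = 4, j = 2, h = 3. Then constraint 2: j + h = 5; constraint 7: h + j = 5, and every other listed constraint is also met.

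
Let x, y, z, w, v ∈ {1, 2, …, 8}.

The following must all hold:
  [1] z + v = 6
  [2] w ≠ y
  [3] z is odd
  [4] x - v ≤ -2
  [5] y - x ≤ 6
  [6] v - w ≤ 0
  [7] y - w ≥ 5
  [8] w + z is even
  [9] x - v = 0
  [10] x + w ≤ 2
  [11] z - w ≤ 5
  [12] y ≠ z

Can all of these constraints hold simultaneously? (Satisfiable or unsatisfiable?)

Unsatisfiable

Constraints 4, 5, 6, and 7 give y − w ≥ 5, w − v ≥ 0, v − x ≥ 2, x − y ≥ -6.
Adding all 4 inequalities: the left sides telescope to 0, and the right sides sum to 5 + 0 + 2 + (-6) = 1. So 0 ≥ 1, which is false.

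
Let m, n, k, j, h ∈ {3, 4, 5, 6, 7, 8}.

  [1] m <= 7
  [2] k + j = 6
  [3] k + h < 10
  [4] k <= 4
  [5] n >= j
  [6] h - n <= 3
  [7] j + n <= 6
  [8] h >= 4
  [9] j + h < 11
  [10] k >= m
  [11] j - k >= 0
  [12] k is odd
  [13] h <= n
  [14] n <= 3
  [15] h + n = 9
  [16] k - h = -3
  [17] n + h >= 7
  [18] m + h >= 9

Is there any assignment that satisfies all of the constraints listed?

From constraints 4 and 10: m ≤ k ≤ 4. From constraints 13 and 14: h ≤ n ≤ 3. Hence m + h ≤ 7. But constraint 18 requires m + h ≥ 9, and 9 > 7. Contradiction.

Unsatisfiable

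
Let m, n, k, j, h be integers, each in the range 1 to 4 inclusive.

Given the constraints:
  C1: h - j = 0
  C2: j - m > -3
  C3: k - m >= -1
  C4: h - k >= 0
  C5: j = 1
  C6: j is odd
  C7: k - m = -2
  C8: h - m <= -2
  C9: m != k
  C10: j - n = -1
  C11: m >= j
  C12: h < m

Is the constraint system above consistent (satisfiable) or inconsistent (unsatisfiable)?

Constraints 3, 4, and 8 give m − h ≥ 2, h − k ≥ 0, k − m ≥ -1.
Adding all 3 inequalities: the left sides telescope to 0, and the right sides sum to 2 + 0 + (-1) = 1. So 0 ≥ 1, which is false.

Unsatisfiable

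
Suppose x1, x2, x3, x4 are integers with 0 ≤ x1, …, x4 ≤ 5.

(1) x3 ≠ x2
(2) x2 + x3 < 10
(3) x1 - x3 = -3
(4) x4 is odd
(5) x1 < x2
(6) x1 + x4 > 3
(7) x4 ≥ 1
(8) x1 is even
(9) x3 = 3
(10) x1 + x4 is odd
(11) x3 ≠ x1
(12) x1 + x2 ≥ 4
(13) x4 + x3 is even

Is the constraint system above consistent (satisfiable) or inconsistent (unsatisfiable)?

Setting (x1, x2, x3, x4) = (0, 4, 3, 5) satisfies everything: constraint 2: x2 + x3 = 7; constraint 3: x1 - x3 = -3, and the others follow.

Satisfiable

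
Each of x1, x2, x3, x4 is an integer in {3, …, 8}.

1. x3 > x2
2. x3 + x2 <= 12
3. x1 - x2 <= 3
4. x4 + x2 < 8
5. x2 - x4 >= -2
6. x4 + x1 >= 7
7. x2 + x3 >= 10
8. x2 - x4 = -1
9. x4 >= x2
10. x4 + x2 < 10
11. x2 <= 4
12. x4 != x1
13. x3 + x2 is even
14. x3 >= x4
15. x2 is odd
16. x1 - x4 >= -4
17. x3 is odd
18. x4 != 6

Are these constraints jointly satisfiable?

Take x1 = 3, x2 = 3, x3 = 7, x4 = 4. Then constraint 2: x3 + x2 = 10; constraint 3: x1 - x2 = 0; constraint 4: x4 + x2 = 7, and every other listed constraint is also met.

Satisfiable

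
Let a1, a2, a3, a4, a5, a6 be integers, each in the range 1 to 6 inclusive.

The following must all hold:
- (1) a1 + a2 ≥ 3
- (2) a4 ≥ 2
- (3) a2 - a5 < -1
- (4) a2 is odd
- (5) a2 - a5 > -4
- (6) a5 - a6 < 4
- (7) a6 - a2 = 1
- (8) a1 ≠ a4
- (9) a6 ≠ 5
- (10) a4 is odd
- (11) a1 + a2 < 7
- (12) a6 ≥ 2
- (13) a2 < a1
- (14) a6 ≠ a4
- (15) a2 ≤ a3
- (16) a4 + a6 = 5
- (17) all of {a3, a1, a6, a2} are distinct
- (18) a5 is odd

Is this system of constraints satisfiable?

One satisfying assignment is a1 = 4, a2 = 1, a3 = 6, a4 = 3, a5 = 3, a6 = 2.
For the less obvious constraints — constraint 1: a1 + a2 = 5; constraint 3: a2 - a5 = -2 — and the others hold by inspection.

Satisfiable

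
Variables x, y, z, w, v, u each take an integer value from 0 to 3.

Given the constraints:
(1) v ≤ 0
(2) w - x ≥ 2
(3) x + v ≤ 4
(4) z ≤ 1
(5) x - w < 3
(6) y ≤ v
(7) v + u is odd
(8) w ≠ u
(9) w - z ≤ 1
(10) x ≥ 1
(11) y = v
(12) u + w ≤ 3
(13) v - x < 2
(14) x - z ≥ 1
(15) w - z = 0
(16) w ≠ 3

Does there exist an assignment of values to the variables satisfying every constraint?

Unsatisfiable

Constraints 2, 9, and 14 give z − w ≥ -1, w − x ≥ 2, x − z ≥ 1.
Adding all 3 inequalities: the left sides telescope to 0, and the right sides sum to (-1) + 2 + 1 = 2. So 0 ≥ 2, which is false.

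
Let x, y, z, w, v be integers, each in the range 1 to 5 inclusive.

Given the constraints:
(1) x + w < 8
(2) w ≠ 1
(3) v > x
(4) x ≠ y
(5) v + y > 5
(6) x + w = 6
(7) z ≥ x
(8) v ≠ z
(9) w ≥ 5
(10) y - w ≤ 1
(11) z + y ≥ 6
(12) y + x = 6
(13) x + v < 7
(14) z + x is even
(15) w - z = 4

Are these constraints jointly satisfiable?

Satisfiable

One satisfying assignment is x = 1, y = 5, z = 1, w = 5, v = 3.
For the less obvious constraints — constraint 1: x + w = 6; constraint 5: v + y = 8; constraint 6: x + w = 6 — and the others hold by inspection.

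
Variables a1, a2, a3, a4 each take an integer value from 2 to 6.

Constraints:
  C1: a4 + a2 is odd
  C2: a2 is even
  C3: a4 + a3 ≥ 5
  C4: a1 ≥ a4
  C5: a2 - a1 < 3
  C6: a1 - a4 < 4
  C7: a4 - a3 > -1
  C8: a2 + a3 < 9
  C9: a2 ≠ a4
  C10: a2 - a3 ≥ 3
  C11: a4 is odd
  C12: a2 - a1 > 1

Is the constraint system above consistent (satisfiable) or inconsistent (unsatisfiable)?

Setting (a1, a2, a3, a4) = (4, 6, 2, 3) satisfies everything: constraint 3: a4 + a3 = 5; constraint 5: a2 - a1 = 2, and the others follow.

Satisfiable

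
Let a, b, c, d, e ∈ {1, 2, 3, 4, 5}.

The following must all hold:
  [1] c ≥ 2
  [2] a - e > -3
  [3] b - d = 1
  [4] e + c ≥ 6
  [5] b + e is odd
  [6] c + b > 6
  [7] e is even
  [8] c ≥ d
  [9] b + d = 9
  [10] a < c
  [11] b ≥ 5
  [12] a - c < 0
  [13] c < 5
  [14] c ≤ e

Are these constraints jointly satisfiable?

Setting (a, b, c, d, e) = (2, 5, 4, 4, 4) satisfies everything: constraint 2: a - e = -2; constraint 3: b - d = 1, and the others follow.

Satisfiable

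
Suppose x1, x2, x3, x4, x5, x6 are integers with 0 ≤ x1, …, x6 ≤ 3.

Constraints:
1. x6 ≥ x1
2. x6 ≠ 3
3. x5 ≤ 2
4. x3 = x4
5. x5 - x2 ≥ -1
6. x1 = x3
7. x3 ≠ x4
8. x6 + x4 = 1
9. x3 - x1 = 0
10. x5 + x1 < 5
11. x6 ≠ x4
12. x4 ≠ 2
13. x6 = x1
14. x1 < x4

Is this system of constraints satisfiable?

From constraints 4, 6, and 13, x6 = x1 = x3 = x4, so x6 = x4. But constraint 11 says x6 ≠ x4. Contradiction.

Unsatisfiable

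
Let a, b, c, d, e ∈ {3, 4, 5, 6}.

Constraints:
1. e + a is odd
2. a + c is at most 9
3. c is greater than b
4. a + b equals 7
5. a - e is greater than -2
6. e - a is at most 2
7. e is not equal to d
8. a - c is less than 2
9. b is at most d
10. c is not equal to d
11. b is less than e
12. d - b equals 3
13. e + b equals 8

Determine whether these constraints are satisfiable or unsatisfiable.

Satisfiable

One satisfying assignment is a = 4, b = 3, c = 4, d = 6, e = 5.
For the less obvious constraints — constraint 2: a + c = 8; constraint 4: a + b = 7 — and the others hold by inspection.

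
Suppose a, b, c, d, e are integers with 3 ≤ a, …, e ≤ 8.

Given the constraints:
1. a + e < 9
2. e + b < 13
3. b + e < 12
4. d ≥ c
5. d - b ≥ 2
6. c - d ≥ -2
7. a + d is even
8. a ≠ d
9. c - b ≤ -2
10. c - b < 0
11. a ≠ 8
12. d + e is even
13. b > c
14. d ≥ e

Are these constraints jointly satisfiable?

Constraints 5, 6, and 9 give b − c ≥ 2, c − d ≥ -2, d − b ≥ 2.
Adding all 3 inequalities: the left sides telescope to 0, and the right sides sum to 2 + (-2) + 2 = 2. So 0 ≥ 2, which is false.

Unsatisfiable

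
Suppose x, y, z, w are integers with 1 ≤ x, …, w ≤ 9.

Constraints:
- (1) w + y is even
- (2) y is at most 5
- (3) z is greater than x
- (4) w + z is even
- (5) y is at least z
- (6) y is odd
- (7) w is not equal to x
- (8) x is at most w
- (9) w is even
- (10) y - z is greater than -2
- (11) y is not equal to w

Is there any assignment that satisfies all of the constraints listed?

Unsatisfiable

Constraint 9 makes w even and constraint 6 makes y odd, so w + y must be odd. Constraint 1 says w + y is even — contradiction.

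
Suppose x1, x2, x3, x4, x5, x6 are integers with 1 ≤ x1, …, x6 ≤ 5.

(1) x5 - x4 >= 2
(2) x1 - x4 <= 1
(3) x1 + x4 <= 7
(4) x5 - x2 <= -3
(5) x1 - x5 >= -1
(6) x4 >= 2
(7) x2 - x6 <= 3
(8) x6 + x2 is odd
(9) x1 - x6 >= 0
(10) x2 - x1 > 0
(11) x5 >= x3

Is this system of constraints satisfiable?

Constraints 1, 2, 4, 7, and 9 give x4 − x1 ≥ -1, x1 − x6 ≥ 0, x6 − x2 ≥ -3, x2 − x5 ≥ 3, x5 − x4 ≥ 2.
Adding all 5 inequalities: the left sides telescope to 0, and the right sides sum to (-1) + 0 + (-3) + 3 + 2 = 1. So 0 ≥ 1, which is false.

Unsatisfiable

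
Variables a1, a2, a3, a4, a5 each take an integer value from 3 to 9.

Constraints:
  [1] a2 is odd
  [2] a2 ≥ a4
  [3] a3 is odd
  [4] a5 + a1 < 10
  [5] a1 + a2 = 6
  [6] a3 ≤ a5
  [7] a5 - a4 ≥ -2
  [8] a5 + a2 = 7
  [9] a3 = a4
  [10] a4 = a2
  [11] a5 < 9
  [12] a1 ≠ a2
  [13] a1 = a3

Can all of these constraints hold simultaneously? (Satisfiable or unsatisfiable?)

From constraints 9, 10, and 13, a1 = a3 = a4 = a2, so a1 = a2. But constraint 12 says a1 ≠ a2. Contradiction.

Unsatisfiable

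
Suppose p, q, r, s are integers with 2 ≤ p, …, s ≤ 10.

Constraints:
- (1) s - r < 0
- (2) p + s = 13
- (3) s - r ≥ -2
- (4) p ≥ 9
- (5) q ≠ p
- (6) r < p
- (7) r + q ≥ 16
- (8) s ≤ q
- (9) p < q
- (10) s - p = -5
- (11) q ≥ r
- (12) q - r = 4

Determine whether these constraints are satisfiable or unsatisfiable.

Satisfiable

One satisfying assignment is p = 9, q = 10, r = 6, s = 4.
For the less obvious constraints — constraint 1: s - r = -2; constraint 2: p + s = 13 — and the others hold by inspection.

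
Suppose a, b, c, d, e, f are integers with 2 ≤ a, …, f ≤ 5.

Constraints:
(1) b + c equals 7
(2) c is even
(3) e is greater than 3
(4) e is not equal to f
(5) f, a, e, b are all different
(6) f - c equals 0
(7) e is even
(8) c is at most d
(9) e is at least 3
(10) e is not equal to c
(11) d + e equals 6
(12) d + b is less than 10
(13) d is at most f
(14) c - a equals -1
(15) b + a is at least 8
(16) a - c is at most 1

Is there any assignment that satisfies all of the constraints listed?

Setting (a, b, c, d, e, f) = (3, 5, 2, 2, 4, 2) satisfies everything: constraint 1: b + c = 7; constraint 6: f - c = 0; constraint 11: d + e = 6, and the others follow.

Satisfiable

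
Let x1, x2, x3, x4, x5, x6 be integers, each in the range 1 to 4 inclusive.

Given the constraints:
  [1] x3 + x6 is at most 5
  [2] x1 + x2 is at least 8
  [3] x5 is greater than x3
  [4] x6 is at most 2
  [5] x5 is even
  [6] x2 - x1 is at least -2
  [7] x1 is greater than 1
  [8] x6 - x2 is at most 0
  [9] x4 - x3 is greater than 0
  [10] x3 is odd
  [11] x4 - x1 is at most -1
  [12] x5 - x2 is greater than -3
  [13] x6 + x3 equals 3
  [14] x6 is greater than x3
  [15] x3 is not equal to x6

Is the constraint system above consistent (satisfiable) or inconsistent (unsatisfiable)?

One satisfying assignment is x1 = 4, x2 = 4, x3 = 1, x4 = 3, x5 = 4, x6 = 2.
For the less obvious constraints — constraint 1: x3 + x6 = 3; constraint 2: x1 + x2 = 8 — and the others hold by inspection.

Satisfiable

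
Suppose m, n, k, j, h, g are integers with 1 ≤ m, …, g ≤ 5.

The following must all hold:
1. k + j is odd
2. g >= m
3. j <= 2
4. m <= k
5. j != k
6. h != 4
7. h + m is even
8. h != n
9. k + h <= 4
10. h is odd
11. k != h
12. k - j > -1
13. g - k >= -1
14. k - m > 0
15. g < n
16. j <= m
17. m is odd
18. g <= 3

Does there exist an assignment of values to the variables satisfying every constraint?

Satisfiable

Setting (m, n, k, j, h, g) = (1, 5, 2, 1, 1, 3) satisfies everything: constraint 9: k + h = 3; constraint 12: k - j = 1; constraint 13: g - k = 1, and the others follow.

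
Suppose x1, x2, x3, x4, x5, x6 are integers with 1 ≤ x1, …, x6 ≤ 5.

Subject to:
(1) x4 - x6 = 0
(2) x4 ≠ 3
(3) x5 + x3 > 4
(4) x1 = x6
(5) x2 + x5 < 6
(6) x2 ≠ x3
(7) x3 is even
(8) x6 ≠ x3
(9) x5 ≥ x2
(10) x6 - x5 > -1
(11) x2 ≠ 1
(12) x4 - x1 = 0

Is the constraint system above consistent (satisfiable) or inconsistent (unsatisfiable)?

The assignment x1 = 5, x2 = 2, x3 = 4, x4 = 5, x5 = 3, x6 = 5 works:
  constraint 1 holds since x4 - x6 = 0.
  constraint 3 holds since x5 + x3 = 7.
The rest check out directly.

Satisfiable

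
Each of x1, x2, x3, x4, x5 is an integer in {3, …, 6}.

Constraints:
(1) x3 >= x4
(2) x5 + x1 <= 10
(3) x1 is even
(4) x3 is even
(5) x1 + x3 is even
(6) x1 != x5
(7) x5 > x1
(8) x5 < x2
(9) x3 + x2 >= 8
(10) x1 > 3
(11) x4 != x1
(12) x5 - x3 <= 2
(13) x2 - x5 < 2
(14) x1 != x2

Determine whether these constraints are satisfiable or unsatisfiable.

Satisfiable

Setting (x1, x2, x3, x4, x5) = (4, 6, 4, 3, 5) satisfies everything: constraint 2: x5 + x1 = 9; constraint 9: x3 + x2 = 10; constraint 12: x5 - x3 = 1, and the others follow.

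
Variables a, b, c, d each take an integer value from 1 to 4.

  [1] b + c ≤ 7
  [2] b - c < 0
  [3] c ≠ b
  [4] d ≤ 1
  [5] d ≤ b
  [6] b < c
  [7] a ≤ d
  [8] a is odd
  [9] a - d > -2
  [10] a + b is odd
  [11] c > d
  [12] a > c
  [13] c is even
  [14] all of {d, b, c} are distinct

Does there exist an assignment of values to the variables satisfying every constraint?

Unsatisfiable

Constraints 2, 5, 7, and 12 give a ≤ d, d ≤ b, b < c, c < a. Chaining: a ≤ d ≤ b < c < a, which forces a < a — impossible.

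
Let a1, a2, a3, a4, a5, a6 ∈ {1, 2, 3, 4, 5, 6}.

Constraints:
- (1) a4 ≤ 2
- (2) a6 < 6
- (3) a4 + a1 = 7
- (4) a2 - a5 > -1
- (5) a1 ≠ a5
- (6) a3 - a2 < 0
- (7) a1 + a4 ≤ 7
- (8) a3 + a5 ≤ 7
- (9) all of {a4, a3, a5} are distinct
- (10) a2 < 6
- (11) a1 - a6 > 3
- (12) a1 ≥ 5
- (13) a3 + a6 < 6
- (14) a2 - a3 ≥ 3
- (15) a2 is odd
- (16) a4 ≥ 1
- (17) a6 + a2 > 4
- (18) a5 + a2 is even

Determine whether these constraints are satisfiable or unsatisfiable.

Satisfiable

Take a1 = 6, a2 = 5, a3 = 2, a4 = 1, a5 = 3, a6 = 2. Then constraint 3: a4 + a1 = 7; constraint 4: a2 - a5 = 2; constraint 6: a3 - a2 = -3, and every other listed constraint is also met.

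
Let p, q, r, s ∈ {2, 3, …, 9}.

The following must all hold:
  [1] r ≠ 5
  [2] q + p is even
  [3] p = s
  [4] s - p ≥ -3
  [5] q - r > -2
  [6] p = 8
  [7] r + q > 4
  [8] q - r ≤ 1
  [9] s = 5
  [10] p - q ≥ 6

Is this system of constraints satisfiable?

Unsatisfiable

Constraint 6 fixes p = 8 and constraint 9 fixes s = 5, but constraint 3 requires p = s. Since 8 ≠ 5, contradiction.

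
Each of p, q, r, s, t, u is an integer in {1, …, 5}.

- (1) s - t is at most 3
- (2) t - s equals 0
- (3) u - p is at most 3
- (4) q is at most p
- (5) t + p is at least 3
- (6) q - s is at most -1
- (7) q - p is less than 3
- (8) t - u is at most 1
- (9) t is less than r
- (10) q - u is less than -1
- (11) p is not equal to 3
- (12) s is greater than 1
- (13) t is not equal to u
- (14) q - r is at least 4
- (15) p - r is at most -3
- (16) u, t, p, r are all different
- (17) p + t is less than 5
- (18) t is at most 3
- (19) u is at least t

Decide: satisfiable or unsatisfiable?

Constraints 1, 3, 6, 8, 14, and 15 give r − p ≥ 3, p − u ≥ -3, u − t ≥ -1, t − s ≥ -3, s − q ≥ 1, q − r ≥ 4.
Adding all 6 inequalities: the left sides telescope to 0, and the right sides sum to 3 + (-3) + (-1) + (-3) + 1 + 4 = 1. So 0 ≥ 1, which is false.

Unsatisfiable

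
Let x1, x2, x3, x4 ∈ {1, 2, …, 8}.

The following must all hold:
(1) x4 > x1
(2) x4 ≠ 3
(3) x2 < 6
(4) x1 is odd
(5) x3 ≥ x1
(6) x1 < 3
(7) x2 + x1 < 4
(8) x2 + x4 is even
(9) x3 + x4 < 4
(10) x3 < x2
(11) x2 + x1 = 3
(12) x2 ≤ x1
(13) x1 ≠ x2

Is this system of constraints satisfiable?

Constraints 5, 10, and 12 give x1 ≤ x3, x3 < x2, x2 ≤ x1. Chaining: x1 ≤ x3 < x2 ≤ x1, which forces x1 < x1 — impossible.

Unsatisfiable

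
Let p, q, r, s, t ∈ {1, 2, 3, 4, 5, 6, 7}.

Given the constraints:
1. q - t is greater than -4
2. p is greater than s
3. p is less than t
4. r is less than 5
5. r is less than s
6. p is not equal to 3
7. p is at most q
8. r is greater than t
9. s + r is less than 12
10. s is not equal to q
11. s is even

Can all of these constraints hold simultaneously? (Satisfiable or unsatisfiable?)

Unsatisfiable

Constraints 2, 3, 5, and 8 give s < p, p < t, t < r, r < s. Chaining: s < p < t < r < s, which forces s < s — impossible.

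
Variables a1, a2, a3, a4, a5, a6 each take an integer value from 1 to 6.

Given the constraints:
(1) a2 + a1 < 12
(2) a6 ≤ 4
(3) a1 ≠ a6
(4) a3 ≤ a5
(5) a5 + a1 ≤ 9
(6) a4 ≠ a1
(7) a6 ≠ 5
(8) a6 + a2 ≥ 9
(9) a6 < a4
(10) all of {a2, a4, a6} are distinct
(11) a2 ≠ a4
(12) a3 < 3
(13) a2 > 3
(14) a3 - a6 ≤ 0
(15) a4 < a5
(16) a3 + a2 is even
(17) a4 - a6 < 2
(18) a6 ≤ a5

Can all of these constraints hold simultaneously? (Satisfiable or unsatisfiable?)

Satisfiable

Setting (a1, a2, a3, a4, a5, a6) = (3, 6, 2, 5, 6, 4) satisfies everything: constraint 1: a2 + a1 = 9; constraint 5: a5 + a1 = 9; constraint 8: a6 + a2 = 10, and the others follow.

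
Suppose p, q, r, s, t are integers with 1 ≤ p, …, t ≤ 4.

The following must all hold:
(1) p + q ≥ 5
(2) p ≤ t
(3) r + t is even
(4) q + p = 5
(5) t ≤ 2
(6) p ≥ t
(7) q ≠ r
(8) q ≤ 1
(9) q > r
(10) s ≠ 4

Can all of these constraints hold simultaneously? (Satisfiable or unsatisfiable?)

Unsatisfiable

From constraints 2 and 5: p ≤ t ≤ 2. From constraint 8: q ≤ 1. Hence p + q ≤ 3. But constraint 1 requires p + q ≥ 5, and 5 > 3. Contradiction.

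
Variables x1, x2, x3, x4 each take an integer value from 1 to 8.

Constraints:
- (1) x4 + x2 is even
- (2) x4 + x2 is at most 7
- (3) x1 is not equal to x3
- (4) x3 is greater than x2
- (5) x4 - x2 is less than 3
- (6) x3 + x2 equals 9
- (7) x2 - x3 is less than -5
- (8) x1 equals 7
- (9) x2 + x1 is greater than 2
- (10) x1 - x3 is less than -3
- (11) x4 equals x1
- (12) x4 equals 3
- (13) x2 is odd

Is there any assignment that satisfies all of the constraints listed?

Unsatisfiable

Constraint 12 fixes x4 = 3 and constraint 8 fixes x1 = 7, but constraint 11 requires x4 = x1. Since 3 ≠ 7, contradiction.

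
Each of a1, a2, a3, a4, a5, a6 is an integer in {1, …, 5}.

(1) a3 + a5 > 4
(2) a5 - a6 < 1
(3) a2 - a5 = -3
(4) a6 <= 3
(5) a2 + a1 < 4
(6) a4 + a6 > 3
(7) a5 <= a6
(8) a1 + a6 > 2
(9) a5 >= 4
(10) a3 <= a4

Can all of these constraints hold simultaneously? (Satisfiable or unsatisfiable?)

From constraint 9: a5 ≥ 4. From constraints 4 and 7: a5 ≤ a6 and a6 ≤ 3, so a5 ≤ 3. But 3 < 4, so no value of a5 works.

Unsatisfiable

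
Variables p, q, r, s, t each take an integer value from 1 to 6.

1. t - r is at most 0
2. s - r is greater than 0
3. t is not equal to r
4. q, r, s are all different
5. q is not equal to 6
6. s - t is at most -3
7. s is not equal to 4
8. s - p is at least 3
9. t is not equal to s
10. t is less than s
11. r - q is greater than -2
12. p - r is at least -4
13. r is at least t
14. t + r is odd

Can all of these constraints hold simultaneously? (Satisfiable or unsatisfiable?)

Constraints 1, 6, 8, and 12 give p − r ≥ -4, r − t ≥ 0, t − s ≥ 3, s − p ≥ 3.
Adding all 4 inequalities: the left sides telescope to 0, and the right sides sum to (-4) + 0 + 3 + 3 = 2. So 0 ≥ 2, which is false.

Unsatisfiable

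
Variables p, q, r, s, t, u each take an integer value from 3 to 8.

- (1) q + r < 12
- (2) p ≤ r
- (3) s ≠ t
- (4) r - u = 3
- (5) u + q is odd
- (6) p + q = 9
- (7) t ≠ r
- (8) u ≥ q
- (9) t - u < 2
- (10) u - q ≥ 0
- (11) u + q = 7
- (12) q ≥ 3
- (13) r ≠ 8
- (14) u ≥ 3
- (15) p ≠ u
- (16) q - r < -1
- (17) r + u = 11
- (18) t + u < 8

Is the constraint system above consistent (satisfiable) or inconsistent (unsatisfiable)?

Satisfiable

One satisfying assignment is p = 6, q = 3, r = 7, s = 4, t = 3, u = 4.
For the less obvious constraints — constraint 1: q + r = 10; constraint 4: r - u = 3; constraint 6: p + q = 9 — and the others hold by inspection.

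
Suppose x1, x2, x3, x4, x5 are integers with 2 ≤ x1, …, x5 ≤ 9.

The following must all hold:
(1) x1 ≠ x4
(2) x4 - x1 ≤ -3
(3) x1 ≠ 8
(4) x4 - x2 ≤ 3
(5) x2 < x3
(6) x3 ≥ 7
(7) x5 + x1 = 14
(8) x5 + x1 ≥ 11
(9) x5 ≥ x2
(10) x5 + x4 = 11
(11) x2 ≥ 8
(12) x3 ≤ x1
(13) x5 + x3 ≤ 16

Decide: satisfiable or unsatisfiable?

Unsatisfiable

From constraints 9 and 11: x5 ≥ x2 ≥ 8. From constraints 6 and 12: x1 ≥ x3 ≥ 7. Hence x5 + x1 ≥ 15. But constraint 7 requires x5 + x1 = 14, and 14 < 15. Contradiction.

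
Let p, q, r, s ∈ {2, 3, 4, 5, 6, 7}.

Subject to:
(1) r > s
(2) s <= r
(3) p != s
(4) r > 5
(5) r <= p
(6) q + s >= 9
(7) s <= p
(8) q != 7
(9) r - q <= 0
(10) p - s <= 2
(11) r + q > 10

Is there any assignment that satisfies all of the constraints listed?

Satisfiable

Try p = 7, q = 6, r = 6, s = 5.
Check constraint 6: q + s = 11; constraint 9: r - q = 0; constraint 10: p - s = 2. The remaining constraints are straightforward to verify.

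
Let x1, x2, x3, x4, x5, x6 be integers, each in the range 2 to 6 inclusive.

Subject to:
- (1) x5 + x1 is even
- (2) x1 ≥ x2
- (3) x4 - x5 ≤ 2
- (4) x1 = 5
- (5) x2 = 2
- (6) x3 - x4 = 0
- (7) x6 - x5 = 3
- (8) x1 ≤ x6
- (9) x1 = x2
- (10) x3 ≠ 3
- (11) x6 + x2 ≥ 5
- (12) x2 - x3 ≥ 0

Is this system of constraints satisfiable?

Constraint 4 fixes x1 = 5 and constraint 5 fixes x2 = 2, but constraint 9 requires x1 = x2. Since 5 ≠ 2, contradiction.

Unsatisfiable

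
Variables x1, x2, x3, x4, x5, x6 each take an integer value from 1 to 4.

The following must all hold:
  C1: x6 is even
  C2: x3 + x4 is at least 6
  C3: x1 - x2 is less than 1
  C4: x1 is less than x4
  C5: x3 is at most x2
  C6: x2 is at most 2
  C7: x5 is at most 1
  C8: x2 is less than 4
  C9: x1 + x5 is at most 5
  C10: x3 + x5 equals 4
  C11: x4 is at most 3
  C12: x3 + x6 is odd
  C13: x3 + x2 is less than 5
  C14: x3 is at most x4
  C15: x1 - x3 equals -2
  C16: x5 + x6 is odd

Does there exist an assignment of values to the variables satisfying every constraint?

Unsatisfiable

From constraints 5 and 6: x3 ≤ x2 ≤ 2. From constraint 11: x4 ≤ 3. Hence x3 + x4 ≤ 5. But constraint 2 requires x3 + x4 ≥ 6, and 6 > 5. Contradiction.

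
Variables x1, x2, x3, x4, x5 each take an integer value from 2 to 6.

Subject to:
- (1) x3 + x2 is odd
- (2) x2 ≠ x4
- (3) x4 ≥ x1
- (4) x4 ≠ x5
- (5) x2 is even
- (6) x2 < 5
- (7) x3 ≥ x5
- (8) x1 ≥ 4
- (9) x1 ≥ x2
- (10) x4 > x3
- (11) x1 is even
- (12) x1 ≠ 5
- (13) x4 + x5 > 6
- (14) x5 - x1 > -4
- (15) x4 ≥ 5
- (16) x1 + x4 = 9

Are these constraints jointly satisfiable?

The assignment x1 = 4, x2 = 2, x3 = 3, x4 = 5, x5 = 2 works:
  constraint 13 holds since x4 + x5 = 7.
  constraint 14 holds since x5 - x1 = -2.
The rest check out directly.

Satisfiable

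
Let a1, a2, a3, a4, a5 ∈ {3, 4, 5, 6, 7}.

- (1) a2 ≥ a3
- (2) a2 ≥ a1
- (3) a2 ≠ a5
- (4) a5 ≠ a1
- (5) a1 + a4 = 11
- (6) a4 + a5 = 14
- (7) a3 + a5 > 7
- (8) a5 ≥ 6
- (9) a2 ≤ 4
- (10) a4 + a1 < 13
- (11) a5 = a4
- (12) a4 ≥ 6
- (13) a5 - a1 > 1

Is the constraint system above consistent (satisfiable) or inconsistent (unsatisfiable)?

Setting (a1, a2, a3, a4, a5) = (4, 4, 3, 7, 7) satisfies everything: constraint 5: a1 + a4 = 11; constraint 6: a4 + a5 = 14, and the others follow.

Satisfiable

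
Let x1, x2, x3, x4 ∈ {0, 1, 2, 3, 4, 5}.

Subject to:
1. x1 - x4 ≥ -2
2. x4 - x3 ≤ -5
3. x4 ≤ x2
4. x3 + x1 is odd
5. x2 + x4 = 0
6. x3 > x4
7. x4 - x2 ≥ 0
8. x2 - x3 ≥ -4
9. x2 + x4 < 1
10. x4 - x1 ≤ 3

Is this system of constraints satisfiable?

Constraints 2, 7, and 8 give x4 − x2 ≥ 0, x2 − x3 ≥ -4, x3 − x4 ≥ 5.
Adding all 3 inequalities: the left sides telescope to 0, and the right sides sum to 0 + (-4) + 5 = 1. So 0 ≥ 1, which is false.

Unsatisfiable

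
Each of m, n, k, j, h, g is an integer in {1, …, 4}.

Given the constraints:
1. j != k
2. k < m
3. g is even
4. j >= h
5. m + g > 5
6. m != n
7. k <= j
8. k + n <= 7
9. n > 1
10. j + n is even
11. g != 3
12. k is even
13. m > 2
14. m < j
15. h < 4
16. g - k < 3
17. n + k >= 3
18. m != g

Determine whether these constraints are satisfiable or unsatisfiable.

The assignment m = 3, n = 2, k = 2, j = 4, h = 2, g = 4 works:
  constraint 5 holds since m + g = 7.
  constraint 8 holds since k + n = 4.
The rest check out directly.

Satisfiable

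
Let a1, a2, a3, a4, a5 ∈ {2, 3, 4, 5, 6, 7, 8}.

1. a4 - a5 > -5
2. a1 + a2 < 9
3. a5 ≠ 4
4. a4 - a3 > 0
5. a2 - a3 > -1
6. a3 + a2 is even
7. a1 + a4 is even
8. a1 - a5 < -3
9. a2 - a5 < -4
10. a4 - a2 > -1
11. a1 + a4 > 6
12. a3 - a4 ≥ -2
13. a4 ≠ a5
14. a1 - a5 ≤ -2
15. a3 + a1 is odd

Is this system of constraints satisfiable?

Satisfiable

Try a1 = 4, a2 = 3, a3 = 3, a4 = 4, a5 = 8.
Check constraint 1: a4 - a5 = -4; constraint 2: a1 + a2 = 7; constraint 4: a4 - a3 = 1. The remaining constraints are straightforward to verify.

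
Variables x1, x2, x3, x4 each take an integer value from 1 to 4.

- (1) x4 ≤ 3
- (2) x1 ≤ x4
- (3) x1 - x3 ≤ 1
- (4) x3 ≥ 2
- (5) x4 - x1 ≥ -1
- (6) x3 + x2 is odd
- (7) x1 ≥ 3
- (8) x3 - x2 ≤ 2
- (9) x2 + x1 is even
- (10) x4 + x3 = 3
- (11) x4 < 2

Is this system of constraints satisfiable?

Unsatisfiable

From constraints 2 and 7: x4 ≥ x1 ≥ 3. From constraint 4: x3 ≥ 2. Hence x4 + x3 ≥ 5. But constraint 10 requires x4 + x3 = 3, and 3 < 5. Contradiction.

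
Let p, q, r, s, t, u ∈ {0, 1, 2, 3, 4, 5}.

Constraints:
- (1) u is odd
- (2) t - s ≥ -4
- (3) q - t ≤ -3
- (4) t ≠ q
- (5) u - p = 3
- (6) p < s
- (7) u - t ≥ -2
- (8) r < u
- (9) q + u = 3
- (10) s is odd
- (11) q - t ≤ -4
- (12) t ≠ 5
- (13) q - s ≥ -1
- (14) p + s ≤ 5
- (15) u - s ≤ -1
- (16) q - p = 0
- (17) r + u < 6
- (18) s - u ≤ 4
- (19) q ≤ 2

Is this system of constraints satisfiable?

Constraints 7, 11, 13, and 15 give q − s ≥ -1, s − u ≥ 1, u − t ≥ -2, t − q ≥ 4.
Adding all 4 inequalities: the left sides telescope to 0, and the right sides sum to (-1) + 1 + (-2) + 4 = 2. So 0 ≥ 2, which is false.

Unsatisfiable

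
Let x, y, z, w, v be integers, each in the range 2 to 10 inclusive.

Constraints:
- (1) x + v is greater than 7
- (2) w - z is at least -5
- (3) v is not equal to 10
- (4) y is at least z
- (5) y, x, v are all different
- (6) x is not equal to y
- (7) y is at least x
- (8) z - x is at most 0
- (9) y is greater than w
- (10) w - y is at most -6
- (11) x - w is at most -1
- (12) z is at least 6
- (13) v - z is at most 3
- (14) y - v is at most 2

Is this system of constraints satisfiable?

Constraints 8, 10, 11, 13, and 14 give z − v ≥ -3, v − y ≥ -2, y − w ≥ 6, w − x ≥ 1, x − z ≥ 0.
Adding all 5 inequalities: the left sides telescope to 0, and the right sides sum to (-3) + (-2) + 6 + 1 + 0 = 2. So 0 ≥ 2, which is false.

Unsatisfiable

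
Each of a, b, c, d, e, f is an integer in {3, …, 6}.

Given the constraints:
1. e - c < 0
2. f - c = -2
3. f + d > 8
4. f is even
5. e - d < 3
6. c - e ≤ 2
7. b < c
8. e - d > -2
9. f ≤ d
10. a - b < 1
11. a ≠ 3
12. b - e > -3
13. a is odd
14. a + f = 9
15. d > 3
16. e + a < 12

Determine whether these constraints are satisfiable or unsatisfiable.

Try a = 5, b = 5, c = 6, d = 5, e = 5, f = 4.
Check constraint 1: e - c = -1; constraint 2: f - c = -2. The remaining constraints are straightforward to verify.

Satisfiable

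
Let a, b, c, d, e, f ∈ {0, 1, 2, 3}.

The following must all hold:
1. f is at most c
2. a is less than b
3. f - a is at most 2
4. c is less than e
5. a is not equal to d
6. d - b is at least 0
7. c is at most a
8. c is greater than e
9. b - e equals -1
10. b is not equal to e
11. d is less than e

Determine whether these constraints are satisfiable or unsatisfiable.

Unsatisfiable

Constraints 2, 6, 7, 8, and 11 give c ≤ a, a < b, b ≤ d, d < e, e < c. Chaining: c ≤ a < b ≤ d < e < c, which forces c < c — impossible.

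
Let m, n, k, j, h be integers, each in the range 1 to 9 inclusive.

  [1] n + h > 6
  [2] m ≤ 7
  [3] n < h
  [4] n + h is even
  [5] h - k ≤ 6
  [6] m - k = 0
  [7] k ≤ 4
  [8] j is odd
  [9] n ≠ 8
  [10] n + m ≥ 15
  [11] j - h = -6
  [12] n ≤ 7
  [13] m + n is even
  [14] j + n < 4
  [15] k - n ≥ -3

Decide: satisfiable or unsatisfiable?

From constraint 12: n ≤ 7. From constraint 2: m ≤ 7. Hence n + m ≤ 14. But constraint 10 requires n + m ≥ 15, and 15 > 14. Contradiction.

Unsatisfiable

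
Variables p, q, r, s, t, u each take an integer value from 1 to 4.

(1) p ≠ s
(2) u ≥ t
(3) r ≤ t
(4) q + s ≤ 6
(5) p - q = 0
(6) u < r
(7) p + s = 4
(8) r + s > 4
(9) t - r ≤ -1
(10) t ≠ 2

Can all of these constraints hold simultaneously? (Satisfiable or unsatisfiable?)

Unsatisfiable

Constraints 2, 3, and 6 give r ≤ t, t ≤ u, u < r. Chaining: r ≤ t ≤ u < r, which forces r < r — impossible.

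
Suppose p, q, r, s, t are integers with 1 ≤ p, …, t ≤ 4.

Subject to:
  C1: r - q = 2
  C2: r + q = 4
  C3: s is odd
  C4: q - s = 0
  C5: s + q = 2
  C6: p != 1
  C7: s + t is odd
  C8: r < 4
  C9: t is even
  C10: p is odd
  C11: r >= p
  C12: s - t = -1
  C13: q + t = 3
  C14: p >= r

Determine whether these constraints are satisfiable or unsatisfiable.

One satisfying assignment is p = 3, q = 1, r = 3, s = 1, t = 2.
For the less obvious constraints — constraint 1: r - q = 2; constraint 2: r + q = 4 — and the others hold by inspection.

Satisfiable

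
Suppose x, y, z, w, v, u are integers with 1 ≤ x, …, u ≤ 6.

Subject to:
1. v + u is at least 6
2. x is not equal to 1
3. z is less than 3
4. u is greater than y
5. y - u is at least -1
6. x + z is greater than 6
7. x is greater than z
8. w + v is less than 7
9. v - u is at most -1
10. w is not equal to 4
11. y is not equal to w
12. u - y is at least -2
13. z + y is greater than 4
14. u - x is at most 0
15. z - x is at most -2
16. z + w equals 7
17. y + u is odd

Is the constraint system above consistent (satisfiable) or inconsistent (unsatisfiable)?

Try x = 6, y = 4, z = 2, w = 5, v = 1, u = 5.
Check constraint 1: v + u = 6; constraint 5: y - u = -1. The remaining constraints are straightforward to verify.

Satisfiable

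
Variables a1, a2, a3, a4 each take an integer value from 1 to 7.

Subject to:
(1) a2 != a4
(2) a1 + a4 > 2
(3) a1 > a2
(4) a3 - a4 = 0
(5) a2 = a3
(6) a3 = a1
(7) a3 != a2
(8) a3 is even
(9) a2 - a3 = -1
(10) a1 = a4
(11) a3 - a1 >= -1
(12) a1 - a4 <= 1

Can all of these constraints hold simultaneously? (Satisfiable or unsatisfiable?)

From constraints 5, 6, and 10, a2 = a3 = a1 = a4, so a2 = a4. But constraint 1 says a2 ≠ a4. Contradiction.

Unsatisfiable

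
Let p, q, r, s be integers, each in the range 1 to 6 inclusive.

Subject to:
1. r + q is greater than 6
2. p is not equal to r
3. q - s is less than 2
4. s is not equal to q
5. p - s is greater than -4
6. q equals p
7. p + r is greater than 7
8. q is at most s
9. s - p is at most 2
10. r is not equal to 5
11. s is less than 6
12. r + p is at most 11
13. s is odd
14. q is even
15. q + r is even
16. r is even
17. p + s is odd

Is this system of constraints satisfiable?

Satisfiable

Setting (p, q, r, s) = (2, 2, 6, 3) satisfies everything: constraint 1: r + q = 8; constraint 3: q - s = -1; constraint 5: p - s = -1, and the others follow.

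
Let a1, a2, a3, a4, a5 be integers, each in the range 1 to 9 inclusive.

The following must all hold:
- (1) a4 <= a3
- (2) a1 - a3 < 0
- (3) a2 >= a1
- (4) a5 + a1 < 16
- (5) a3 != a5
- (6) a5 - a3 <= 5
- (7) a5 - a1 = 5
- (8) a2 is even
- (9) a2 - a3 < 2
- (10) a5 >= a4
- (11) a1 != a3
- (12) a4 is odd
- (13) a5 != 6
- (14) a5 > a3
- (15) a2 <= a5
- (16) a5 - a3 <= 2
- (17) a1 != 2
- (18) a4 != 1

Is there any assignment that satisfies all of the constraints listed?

One satisfying assignment is a1 = 4, a2 = 8, a3 = 7, a4 = 7, a5 = 9.
For the less obvious constraints — constraint 2: a1 - a3 = -3; constraint 4: a5 + a1 = 13; constraint 6: a5 - a3 = 2 — and the others hold by inspection.

Satisfiable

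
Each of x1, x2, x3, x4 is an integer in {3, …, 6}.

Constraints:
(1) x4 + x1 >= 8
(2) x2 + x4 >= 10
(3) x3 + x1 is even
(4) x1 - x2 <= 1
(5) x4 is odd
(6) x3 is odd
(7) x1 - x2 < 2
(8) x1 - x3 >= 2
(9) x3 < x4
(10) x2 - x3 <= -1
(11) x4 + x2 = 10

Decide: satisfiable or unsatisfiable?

Constraints 4, 8, and 10 give x1 − x3 ≥ 2, x3 − x2 ≥ 1, x2 − x1 ≥ -1.
Adding all 3 inequalities: the left sides telescope to 0, and the right sides sum to 2 + 1 + (-1) = 2. So 0 ≥ 2, which is false.

Unsatisfiable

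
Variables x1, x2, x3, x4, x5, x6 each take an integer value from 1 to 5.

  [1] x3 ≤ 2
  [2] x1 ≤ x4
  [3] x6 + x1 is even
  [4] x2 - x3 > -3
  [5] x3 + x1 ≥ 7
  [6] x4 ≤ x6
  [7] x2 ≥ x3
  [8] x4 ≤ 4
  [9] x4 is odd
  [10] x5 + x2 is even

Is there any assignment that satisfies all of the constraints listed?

Unsatisfiable

From constraint 1: x3 ≤ 2. From constraints 2 and 8: x1 ≤ x4 ≤ 4. Hence x3 + x1 ≤ 6. But constraint 5 requires x3 + x1 ≥ 7, and 7 > 6. Contradiction.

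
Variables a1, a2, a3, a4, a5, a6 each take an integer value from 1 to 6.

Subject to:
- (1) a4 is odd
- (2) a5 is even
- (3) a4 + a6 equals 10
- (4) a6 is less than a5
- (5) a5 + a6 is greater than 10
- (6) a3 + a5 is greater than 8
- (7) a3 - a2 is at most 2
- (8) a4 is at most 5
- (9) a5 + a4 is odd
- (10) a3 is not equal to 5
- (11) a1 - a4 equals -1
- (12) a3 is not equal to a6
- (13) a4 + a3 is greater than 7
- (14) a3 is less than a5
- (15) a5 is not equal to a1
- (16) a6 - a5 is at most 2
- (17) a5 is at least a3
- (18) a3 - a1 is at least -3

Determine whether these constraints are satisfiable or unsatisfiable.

Take a1 = 4, a2 = 4, a3 = 4, a4 = 5, a5 = 6, a6 = 5. Then constraint 3: a4 + a6 = 10; constraint 5: a5 + a6 = 11, and every other listed constraint is also met.

Satisfiable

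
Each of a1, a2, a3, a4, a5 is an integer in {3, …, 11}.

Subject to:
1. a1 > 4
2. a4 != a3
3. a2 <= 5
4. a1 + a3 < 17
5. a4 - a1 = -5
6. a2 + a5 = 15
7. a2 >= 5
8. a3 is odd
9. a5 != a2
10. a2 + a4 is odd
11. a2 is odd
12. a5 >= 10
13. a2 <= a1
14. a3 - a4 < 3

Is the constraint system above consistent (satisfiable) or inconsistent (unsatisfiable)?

Satisfiable

Take a1 = 9, a2 = 5, a3 = 5, a4 = 4, a5 = 10. Then constraint 4: a1 + a3 = 14; constraint 5: a4 - a1 = -5, and every other listed constraint is also met.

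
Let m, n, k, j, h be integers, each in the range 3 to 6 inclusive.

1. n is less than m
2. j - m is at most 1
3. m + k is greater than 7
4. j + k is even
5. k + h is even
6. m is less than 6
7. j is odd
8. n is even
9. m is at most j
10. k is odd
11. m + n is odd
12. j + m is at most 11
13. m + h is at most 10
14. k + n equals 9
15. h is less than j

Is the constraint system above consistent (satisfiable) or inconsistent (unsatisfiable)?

Satisfiable

Setting (m, n, k, j, h) = (5, 4, 5, 5, 3) satisfies everything: constraint 2: j - m = 0; constraint 3: m + k = 10; constraint 12: j + m = 10, and the others follow.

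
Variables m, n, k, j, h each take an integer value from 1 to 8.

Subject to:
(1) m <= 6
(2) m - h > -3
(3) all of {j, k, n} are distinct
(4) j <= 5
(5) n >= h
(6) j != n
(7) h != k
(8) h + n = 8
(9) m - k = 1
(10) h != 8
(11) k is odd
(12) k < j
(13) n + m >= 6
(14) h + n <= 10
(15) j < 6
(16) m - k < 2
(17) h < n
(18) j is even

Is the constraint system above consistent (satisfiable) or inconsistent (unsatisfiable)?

The assignment m = 2, n = 6, k = 1, j = 2, h = 2 works:
  constraint 2 holds since m - h = 0.
  constraint 8 holds since h + n = 8.
  constraint 9 holds since m - k = 1.
The rest check out directly.

Satisfiable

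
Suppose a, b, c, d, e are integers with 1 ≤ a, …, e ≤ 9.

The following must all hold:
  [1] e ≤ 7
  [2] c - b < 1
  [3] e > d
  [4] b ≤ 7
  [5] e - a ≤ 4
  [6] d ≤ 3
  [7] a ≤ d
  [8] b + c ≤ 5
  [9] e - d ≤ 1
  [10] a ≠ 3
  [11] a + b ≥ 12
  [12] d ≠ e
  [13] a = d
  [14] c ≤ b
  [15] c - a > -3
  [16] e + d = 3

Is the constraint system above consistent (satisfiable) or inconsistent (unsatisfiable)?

Unsatisfiable

From constraints 6 and 7: a ≤ d ≤ 3. From constraint 4: b ≤ 7. Hence a + b ≤ 10. But constraint 11 requires a + b ≥ 12, and 12 > 10. Contradiction.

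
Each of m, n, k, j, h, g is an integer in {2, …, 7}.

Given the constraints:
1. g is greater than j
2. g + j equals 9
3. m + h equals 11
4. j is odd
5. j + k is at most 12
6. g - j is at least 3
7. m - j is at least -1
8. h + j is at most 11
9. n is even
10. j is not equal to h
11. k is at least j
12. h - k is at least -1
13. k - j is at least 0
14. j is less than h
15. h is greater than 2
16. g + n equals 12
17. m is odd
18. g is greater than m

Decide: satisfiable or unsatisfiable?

One satisfying assignment is m = 5, n = 6, k = 6, j = 3, h = 6, g = 6.
For the less obvious constraints — constraint 2: g + j = 9; constraint 3: m + h = 11; constraint 5: j + k = 9 — and the others hold by inspection.

Satisfiable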